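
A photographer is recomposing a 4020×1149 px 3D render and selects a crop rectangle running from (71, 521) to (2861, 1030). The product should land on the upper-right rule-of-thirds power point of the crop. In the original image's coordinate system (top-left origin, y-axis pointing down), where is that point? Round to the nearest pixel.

Crop width = 2861 − 71 = 2790 px; one third is 930.00 px.
Crop height = 1030 − 521 = 509 px; one third is 169.67 px.
The upper-right point is two-thirds across and one-third down within the crop:
x = 71 + 2 × 930.00 ≈ 1931; y = 521 + 1 × 169.67 ≈ 691.

(1931, 691)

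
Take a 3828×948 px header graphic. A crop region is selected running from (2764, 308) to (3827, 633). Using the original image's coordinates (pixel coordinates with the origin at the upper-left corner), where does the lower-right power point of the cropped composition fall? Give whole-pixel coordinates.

Crop width = 3827 − 2764 = 1063 px; one third is 354.33 px.
Crop height = 633 − 308 = 325 px; one third is 108.33 px.
The lower-right point is two-thirds across and two-thirds down within the crop:
x = 2764 + 2 × 354.33 ≈ 3473; y = 308 + 2 × 108.33 ≈ 525.

x = 3473 px, y = 525 px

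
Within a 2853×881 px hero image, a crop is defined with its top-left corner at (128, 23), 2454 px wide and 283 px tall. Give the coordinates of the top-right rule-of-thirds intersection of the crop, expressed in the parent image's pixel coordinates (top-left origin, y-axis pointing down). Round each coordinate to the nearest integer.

x = 1764 px, y = 117 px

One third of the crop width 2454 is 818.00 px.
One third of the crop height 283 is 94.33 px.
The top-right point is two-thirds across and one-third down within the crop:
x = 128 + 2 × 818.00 ≈ 1764; y = 23 + 1 × 94.33 ≈ 117.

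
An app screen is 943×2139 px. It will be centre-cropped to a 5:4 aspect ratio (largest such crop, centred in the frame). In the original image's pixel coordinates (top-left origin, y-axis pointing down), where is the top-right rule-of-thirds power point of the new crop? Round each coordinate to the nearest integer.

(629, 944)

943/2139 < 5/4, so the 5:4 crop keeps the full width 943 and trims height to 943 × 4/5 = 754.40 px.
Top offset = (2139 − 754.40)/2 = 692.30 px; left offset = 0.
Top-right is two-thirds across and one-third down within the crop:
x = 0.00 + 2 × 943.00/3 ≈ 629; y = 692.30 + 1 × 754.40/3 ≈ 944.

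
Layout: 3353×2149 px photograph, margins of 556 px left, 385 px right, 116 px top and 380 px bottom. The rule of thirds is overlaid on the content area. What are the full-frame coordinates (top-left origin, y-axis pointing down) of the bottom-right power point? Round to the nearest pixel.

Content width = 3353 − 556 − 385 = 2412 px; content height = 2149 − 116 − 380 = 1653 px.
Bottom-right is two-thirds across and two-thirds down within the content area.
x = 556 + 2 × 2412/3 = 556 + 1608.00 ≈ 2164
y = 116 + 2 × 1653/3 = 116 + 1102.00 ≈ 1218

x = 2164 px, y = 1218 px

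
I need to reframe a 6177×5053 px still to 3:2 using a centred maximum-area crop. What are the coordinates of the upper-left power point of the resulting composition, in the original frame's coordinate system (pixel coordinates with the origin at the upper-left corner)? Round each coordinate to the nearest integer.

6177/5053 < 3/2, so the 3:2 crop keeps the full width 6177 and trims height to 6177 × 2/3 = 4118.00 px.
Top offset = (5053 − 4118.00)/2 = 467.50 px; left offset = 0.
Upper-left is one-third across and one-third down within the crop:
x = 0.00 + 1 × 6177.00/3 ≈ 2059; y = 467.50 + 1 × 4118.00/3 ≈ 1840.

(2059, 1840)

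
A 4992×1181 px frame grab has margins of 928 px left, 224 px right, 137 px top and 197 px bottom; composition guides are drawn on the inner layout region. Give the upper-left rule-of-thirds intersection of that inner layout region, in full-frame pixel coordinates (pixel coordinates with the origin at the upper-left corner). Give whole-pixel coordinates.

x = 2208 px, y = 419 px

Content width = 4992 − 928 − 224 = 3840 px; content height = 1181 − 137 − 197 = 847 px.
Upper-left is one-third across and one-third down within the inner layout region.
x = 928 + 1 × 3840/3 = 928 + 1280.00 ≈ 2208
y = 137 + 1 × 847/3 = 137 + 282.33 ≈ 419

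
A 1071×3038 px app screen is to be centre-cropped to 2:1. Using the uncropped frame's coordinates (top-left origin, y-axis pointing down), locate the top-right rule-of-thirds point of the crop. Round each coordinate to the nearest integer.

x = 714 px, y = 1430 px

1071/3038 < 2/1, so the 2:1 crop keeps the full width 1071 and trims height to 1071 × 1/2 = 535.50 px.
Top offset = (3038 − 535.50)/2 = 1251.25 px; left offset = 0.
Top-right is two-thirds across and one-third down within the crop:
x = 0.00 + 2 × 1071.00/3 ≈ 714; y = 1251.25 + 1 × 535.50/3 ≈ 1430.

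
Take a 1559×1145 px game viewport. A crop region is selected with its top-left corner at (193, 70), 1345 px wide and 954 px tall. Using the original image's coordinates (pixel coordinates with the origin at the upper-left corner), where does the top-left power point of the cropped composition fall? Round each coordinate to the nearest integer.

(641, 388)

One third of the crop width 1345 is 448.33 px.
One third of the crop height 954 is 318.00 px.
The top-left point is one-third across and one-third down within the crop:
x = 193 + 1 × 448.33 ≈ 641; y = 70 + 1 × 318.00 ≈ 388.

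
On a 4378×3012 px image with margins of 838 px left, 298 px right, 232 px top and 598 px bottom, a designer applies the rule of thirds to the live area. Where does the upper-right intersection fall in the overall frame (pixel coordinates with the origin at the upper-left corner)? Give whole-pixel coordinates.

Content width = 4378 − 838 − 298 = 3242 px; content height = 3012 − 232 − 598 = 2182 px.
Upper-right is two-thirds across and one-third down within the live area.
x = 838 + 2 × 3242/3 = 838 + 2161.33 ≈ 2999
y = 232 + 1 × 2182/3 = 232 + 727.33 ≈ 959

x = 2999 px, y = 959 px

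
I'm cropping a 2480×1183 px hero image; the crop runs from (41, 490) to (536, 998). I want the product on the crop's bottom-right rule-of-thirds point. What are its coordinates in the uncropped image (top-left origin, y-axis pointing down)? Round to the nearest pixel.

Crop width = 536 − 41 = 495 px; one third is 165.00 px.
Crop height = 998 − 490 = 508 px; one third is 169.33 px.
The bottom-right point is two-thirds across and two-thirds down within the crop:
x = 41 + 2 × 165.00 ≈ 371; y = 490 + 2 × 169.33 ≈ 829.

x = 371 px, y = 829 px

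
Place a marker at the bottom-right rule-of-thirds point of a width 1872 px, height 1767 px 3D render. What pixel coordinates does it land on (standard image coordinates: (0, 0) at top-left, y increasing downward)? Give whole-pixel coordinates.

The bottom-right point sits two-thirds of the way across and two-thirds of the way down.
x = 2 × 1872/3 ≈ 1248; y = 2 × 1767/3 ≈ 1178.

x = 1248 px, y = 1178 px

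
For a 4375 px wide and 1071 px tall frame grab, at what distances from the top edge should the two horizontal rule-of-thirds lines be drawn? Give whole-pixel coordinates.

1071 / 3 = 357, so the horizontal lines sit at one and two thirds of 1071.

357 px and 714 px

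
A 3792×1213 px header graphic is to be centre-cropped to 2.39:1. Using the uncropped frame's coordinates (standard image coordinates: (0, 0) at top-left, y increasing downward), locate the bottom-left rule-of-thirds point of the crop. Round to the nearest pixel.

3792/1213 > 2.39/1, so the 2.39:1 crop keeps the full height 1213 and trims width to 1213 × 2.39/1 = 2899.07 px.
Left offset = (3792 − 2899.07)/2 = 446.46 px; top offset = 0.
Bottom-left is one-third across and two-thirds down within the crop:
x = 446.46 + 1 × 2899.07/3 ≈ 1413; y = 0.00 + 2 × 1213.00/3 ≈ 809.

x = 1413 px, y = 809 px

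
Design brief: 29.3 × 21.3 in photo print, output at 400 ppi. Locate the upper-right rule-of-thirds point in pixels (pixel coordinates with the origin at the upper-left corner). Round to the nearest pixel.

x = 7813 px, y = 2840 px

In pixels the canvas is 29.3 × 400 = 11720 wide and 21.3 × 400 = 8520 tall.
The upper-right point is two-thirds across and one-third down:
x = 2 × 11720/3 ≈ 7813; y = 1 × 8520/3 ≈ 2840.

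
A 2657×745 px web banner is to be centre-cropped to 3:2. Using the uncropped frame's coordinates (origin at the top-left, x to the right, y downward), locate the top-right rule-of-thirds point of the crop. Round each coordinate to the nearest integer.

(1515, 248)

2657/745 > 3/2, so the 3:2 crop keeps the full height 745 and trims width to 745 × 3/2 = 1117.50 px.
Left offset = (2657 − 1117.50)/2 = 769.75 px; top offset = 0.
Top-right is two-thirds across and one-third down within the crop:
x = 769.75 + 2 × 1117.50/3 ≈ 1515; y = 0.00 + 1 × 745.00/3 ≈ 248.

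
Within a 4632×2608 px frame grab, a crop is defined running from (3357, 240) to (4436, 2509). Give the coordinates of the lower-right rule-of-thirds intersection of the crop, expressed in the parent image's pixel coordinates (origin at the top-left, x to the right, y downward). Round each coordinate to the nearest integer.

Crop width = 4436 − 3357 = 1079 px; one third is 359.67 px.
Crop height = 2509 − 240 = 2269 px; one third is 756.33 px.
The lower-right point is two-thirds across and two-thirds down within the crop:
x = 3357 + 2 × 359.67 ≈ 4076; y = 240 + 2 × 756.33 ≈ 1753.

x = 4076 px, y = 1753 px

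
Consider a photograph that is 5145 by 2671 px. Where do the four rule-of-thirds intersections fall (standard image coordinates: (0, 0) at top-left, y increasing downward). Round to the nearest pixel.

(1715, 890), (3430, 890), (1715, 1781), (3430, 1781)

One third of 5145 is 1715; one third of 2671 is 890.33.
Vertical third lines at x = 1715 and x = 3430; horizontal third lines at y = 890 and y = 1781.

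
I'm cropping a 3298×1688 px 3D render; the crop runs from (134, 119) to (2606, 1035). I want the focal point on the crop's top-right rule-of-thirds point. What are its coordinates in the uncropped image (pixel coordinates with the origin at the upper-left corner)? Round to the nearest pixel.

Crop width = 2606 − 134 = 2472 px; one third is 824.00 px.
Crop height = 1035 − 119 = 916 px; one third is 305.33 px.
The top-right point is two-thirds across and one-third down within the crop:
x = 134 + 2 × 824.00 ≈ 1782; y = 119 + 1 × 305.33 ≈ 424.

x = 1782 px, y = 424 px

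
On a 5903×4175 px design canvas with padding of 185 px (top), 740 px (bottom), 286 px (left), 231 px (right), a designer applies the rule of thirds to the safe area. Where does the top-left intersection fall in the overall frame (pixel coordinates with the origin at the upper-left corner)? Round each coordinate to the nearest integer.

Content width = 5903 − 286 − 231 = 5386 px; content height = 4175 − 185 − 740 = 3250 px.
Top-left is one-third across and one-third down within the safe area.
x = 286 + 1 × 5386/3 = 286 + 1795.33 ≈ 2081
y = 185 + 1 × 3250/3 = 185 + 1083.33 ≈ 1268

(2081, 1268)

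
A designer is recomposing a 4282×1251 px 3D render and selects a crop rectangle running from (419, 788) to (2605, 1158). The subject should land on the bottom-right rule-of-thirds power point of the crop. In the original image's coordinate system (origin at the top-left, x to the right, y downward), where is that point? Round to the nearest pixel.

Crop width = 2605 − 419 = 2186 px; one third is 728.67 px.
Crop height = 1158 − 788 = 370 px; one third is 123.33 px.
The bottom-right point is two-thirds across and two-thirds down within the crop:
x = 419 + 2 × 728.67 ≈ 1876; y = 788 + 2 × 123.33 ≈ 1035.

(1876, 1035)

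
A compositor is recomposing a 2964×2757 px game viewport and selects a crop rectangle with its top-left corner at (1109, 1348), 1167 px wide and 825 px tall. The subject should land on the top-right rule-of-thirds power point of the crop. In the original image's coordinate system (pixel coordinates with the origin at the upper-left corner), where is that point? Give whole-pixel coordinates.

One third of the crop width 1167 is 389.00 px.
One third of the crop height 825 is 275.00 px.
The top-right point is two-thirds across and one-third down within the crop:
x = 1109 + 2 × 389.00 ≈ 1887; y = 1348 + 1 × 275.00 ≈ 1623.

(1887, 1623)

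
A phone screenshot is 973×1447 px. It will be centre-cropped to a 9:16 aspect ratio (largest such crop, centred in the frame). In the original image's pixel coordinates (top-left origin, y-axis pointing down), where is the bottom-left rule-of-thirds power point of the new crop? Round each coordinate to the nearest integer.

x = 351 px, y = 965 px

973/1447 > 9/16, so the 9:16 crop keeps the full height 1447 and trims width to 1447 × 9/16 = 813.94 px.
Left offset = (973 − 813.94)/2 = 79.53 px; top offset = 0.
Bottom-left is one-third across and two-thirds down within the crop:
x = 79.53 + 1 × 813.94/3 ≈ 351; y = 0.00 + 2 × 1447.00/3 ≈ 965.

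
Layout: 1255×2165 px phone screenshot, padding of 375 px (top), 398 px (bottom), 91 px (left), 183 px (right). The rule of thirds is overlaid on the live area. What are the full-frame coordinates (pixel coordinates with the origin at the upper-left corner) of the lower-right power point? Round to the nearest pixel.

(745, 1303)

Content width = 1255 − 91 − 183 = 981 px; content height = 2165 − 375 − 398 = 1392 px.
Lower-right is two-thirds across and two-thirds down within the live area.
x = 91 + 2 × 981/3 = 91 + 654.00 ≈ 745
y = 375 + 2 × 1392/3 = 375 + 928.00 ≈ 1303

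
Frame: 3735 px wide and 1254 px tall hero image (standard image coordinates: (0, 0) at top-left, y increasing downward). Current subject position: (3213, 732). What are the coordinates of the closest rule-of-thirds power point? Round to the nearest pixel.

x = 2490 px, y = 836 px

Third lines: x ∈ {1245, 2490}, y ∈ {418, 836}.
3213 is closer to x = 2490; 732 is closer to y = 836.
So the nearest intersection is the lower-right power point.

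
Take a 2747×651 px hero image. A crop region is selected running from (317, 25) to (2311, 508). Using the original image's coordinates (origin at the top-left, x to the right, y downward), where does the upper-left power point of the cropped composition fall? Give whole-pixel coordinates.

Crop width = 2311 − 317 = 1994 px; one third is 664.67 px.
Crop height = 508 − 25 = 483 px; one third is 161.00 px.
The upper-left point is one-third across and one-third down within the crop:
x = 317 + 1 × 664.67 ≈ 982; y = 25 + 1 × 161.00 ≈ 186.

(982, 186)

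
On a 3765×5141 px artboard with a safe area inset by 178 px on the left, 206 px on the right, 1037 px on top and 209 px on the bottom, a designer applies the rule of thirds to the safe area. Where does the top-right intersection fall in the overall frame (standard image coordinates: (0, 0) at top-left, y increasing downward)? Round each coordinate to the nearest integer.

Content width = 3765 − 178 − 206 = 3381 px; content height = 5141 − 1037 − 209 = 3895 px.
Top-right is two-thirds across and one-third down within the safe area.
x = 178 + 2 × 3381/3 = 178 + 2254.00 ≈ 2432
y = 1037 + 1 × 3895/3 = 1037 + 1298.33 ≈ 2335

(2432, 2335)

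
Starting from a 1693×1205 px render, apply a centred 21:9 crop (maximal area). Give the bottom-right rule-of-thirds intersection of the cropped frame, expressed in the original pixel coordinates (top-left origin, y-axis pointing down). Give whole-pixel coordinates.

1693/1205 < 21/9, so the 21:9 crop keeps the full width 1693 and trims height to 1693 × 9/21 = 725.57 px.
Top offset = (1205 − 725.57)/2 = 239.71 px; left offset = 0.
Bottom-right is two-thirds across and two-thirds down within the crop:
x = 0.00 + 2 × 1693.00/3 ≈ 1129; y = 239.71 + 2 × 725.57/3 ≈ 723.

(1129, 723)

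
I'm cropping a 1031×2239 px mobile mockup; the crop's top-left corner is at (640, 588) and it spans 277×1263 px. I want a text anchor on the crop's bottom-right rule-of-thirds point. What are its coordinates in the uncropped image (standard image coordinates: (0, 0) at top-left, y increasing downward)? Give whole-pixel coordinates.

One third of the crop width 277 is 92.33 px.
One third of the crop height 1263 is 421.00 px.
The bottom-right point is two-thirds across and two-thirds down within the crop:
x = 640 + 2 × 92.33 ≈ 825; y = 588 + 2 × 421.00 ≈ 1430.

(825, 1430)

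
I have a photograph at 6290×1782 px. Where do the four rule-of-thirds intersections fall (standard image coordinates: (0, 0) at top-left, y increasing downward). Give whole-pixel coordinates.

(2097, 594), (4193, 594), (2097, 1188), (4193, 1188)

One third of 6290 is 2096.67; one third of 1782 is 594.
Vertical third lines at x = 2097 and x = 4193; horizontal third lines at y = 594 and y = 1188.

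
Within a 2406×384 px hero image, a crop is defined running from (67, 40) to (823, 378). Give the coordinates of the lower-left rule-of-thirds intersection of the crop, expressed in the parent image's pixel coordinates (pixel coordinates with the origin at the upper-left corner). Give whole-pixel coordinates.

Crop width = 823 − 67 = 756 px; one third is 252.00 px.
Crop height = 378 − 40 = 338 px; one third is 112.67 px.
The lower-left point is one-third across and two-thirds down within the crop:
x = 67 + 1 × 252.00 ≈ 319; y = 40 + 2 × 112.67 ≈ 265.

(319, 265)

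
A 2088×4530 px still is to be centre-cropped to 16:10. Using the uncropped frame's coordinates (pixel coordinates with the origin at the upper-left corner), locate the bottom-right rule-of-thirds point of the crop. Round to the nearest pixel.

2088/4530 < 16/10, so the 16:10 crop keeps the full width 2088 and trims height to 2088 × 10/16 = 1305.00 px.
Top offset = (4530 − 1305.00)/2 = 1612.50 px; left offset = 0.
Bottom-right is two-thirds across and two-thirds down within the crop:
x = 0.00 + 2 × 2088.00/3 ≈ 1392; y = 1612.50 + 2 × 1305.00/3 ≈ 2483.

x = 1392 px, y = 2483 px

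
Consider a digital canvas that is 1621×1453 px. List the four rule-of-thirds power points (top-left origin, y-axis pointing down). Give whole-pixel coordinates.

One third of 1621 is 540.33; one third of 1453 is 484.33.
Vertical third lines at x = 540 and x = 1081; horizontal third lines at y = 484 and y = 969.

(540, 484), (1081, 484), (540, 969), (1081, 969)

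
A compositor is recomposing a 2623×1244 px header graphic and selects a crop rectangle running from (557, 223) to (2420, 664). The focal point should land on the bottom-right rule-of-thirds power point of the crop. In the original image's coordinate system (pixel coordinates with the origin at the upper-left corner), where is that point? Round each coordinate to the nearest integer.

(1799, 517)

Crop width = 2420 − 557 = 1863 px; one third is 621.00 px.
Crop height = 664 − 223 = 441 px; one third is 147.00 px.
The bottom-right point is two-thirds across and two-thirds down within the crop:
x = 557 + 2 × 621.00 ≈ 1799; y = 223 + 2 × 147.00 ≈ 517.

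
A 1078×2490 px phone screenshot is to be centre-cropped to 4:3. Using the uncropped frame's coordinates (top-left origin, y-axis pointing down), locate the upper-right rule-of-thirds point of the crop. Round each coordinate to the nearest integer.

x = 719 px, y = 1110 px

1078/2490 < 4/3, so the 4:3 crop keeps the full width 1078 and trims height to 1078 × 3/4 = 808.50 px.
Top offset = (2490 − 808.50)/2 = 840.75 px; left offset = 0.
Upper-right is two-thirds across and one-third down within the crop:
x = 0.00 + 2 × 1078.00/3 ≈ 719; y = 840.75 + 1 × 808.50/3 ≈ 1110.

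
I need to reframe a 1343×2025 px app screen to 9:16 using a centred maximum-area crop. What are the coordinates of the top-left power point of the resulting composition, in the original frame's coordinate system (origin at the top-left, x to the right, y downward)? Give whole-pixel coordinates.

1343/2025 > 9/16, so the 9:16 crop keeps the full height 2025 and trims width to 2025 × 9/16 = 1139.06 px.
Left offset = (1343 − 1139.06)/2 = 101.97 px; top offset = 0.
Top-left is one-third across and one-third down within the crop:
x = 101.97 + 1 × 1139.06/3 ≈ 482; y = 0.00 + 1 × 2025.00/3 ≈ 675.

(482, 675)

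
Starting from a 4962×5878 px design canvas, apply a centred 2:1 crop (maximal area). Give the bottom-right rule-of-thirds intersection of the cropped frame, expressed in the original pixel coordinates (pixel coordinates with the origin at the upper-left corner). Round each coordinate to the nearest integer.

4962/5878 < 2/1, so the 2:1 crop keeps the full width 4962 and trims height to 4962 × 1/2 = 2481.00 px.
Top offset = (5878 − 2481.00)/2 = 1698.50 px; left offset = 0.
Bottom-right is two-thirds across and two-thirds down within the crop:
x = 0.00 + 2 × 4962.00/3 ≈ 3308; y = 1698.50 + 2 × 2481.00/3 ≈ 3353.

(3308, 3353)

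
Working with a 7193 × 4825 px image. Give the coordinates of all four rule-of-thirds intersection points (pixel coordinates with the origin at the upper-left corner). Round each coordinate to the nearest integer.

One third of 7193 is 2397.67; one third of 4825 is 1608.33.
Vertical third lines at x = 2398 and x = 4795; horizontal third lines at y = 1608 and y = 3217.

(2398, 1608), (4795, 1608), (2398, 3217), (4795, 3217)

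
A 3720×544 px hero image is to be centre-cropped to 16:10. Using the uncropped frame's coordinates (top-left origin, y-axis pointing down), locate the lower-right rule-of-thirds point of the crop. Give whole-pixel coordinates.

3720/544 > 16/10, so the 16:10 crop keeps the full height 544 and trims width to 544 × 16/10 = 870.40 px.
Left offset = (3720 − 870.40)/2 = 1424.80 px; top offset = 0.
Lower-right is two-thirds across and two-thirds down within the crop:
x = 1424.80 + 2 × 870.40/3 ≈ 2005; y = 0.00 + 2 × 544.00/3 ≈ 363.

x = 2005 px, y = 363 px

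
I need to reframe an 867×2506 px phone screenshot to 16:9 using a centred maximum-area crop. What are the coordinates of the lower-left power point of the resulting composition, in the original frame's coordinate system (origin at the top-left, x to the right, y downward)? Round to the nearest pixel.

867/2506 < 16/9, so the 16:9 crop keeps the full width 867 and trims height to 867 × 9/16 = 487.69 px.
Top offset = (2506 − 487.69)/2 = 1009.16 px; left offset = 0.
Lower-left is one-third across and two-thirds down within the crop:
x = 0.00 + 1 × 867.00/3 ≈ 289; y = 1009.16 + 2 × 487.69/3 ≈ 1334.

x = 289 px, y = 1334 px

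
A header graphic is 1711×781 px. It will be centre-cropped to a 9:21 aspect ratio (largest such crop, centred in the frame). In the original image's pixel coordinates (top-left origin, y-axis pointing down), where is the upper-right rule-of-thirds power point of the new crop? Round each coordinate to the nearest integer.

1711/781 > 9/21, so the 9:21 crop keeps the full height 781 and trims width to 781 × 9/21 = 334.71 px.
Left offset = (1711 − 334.71)/2 = 688.14 px; top offset = 0.
Upper-right is two-thirds across and one-third down within the crop:
x = 688.14 + 2 × 334.71/3 ≈ 911; y = 0.00 + 1 × 781.00/3 ≈ 260.

x = 911 px, y = 260 px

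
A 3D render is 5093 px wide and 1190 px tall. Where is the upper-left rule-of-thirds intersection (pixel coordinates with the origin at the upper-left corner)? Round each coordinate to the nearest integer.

The upper-left point sits one-third of the way across and one-third of the way down.
x = 1 × 5093/3 ≈ 1698; y = 1 × 1190/3 ≈ 397.

x = 1698 px, y = 397 px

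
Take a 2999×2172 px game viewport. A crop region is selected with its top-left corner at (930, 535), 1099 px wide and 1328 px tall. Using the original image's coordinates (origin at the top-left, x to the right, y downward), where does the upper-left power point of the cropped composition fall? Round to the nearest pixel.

One third of the crop width 1099 is 366.33 px.
One third of the crop height 1328 is 442.67 px.
The upper-left point is one-third across and one-third down within the crop:
x = 930 + 1 × 366.33 ≈ 1296; y = 535 + 1 × 442.67 ≈ 978.

x = 1296 px, y = 978 px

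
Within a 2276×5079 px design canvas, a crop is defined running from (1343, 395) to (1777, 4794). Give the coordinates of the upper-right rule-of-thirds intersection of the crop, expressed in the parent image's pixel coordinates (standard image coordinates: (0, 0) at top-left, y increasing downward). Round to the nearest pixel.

x = 1632 px, y = 1861 px

Crop width = 1777 − 1343 = 434 px; one third is 144.67 px.
Crop height = 4794 − 395 = 4399 px; one third is 1466.33 px.
The upper-right point is two-thirds across and one-third down within the crop:
x = 1343 + 2 × 144.67 ≈ 1632; y = 395 + 1 × 1466.33 ≈ 1861.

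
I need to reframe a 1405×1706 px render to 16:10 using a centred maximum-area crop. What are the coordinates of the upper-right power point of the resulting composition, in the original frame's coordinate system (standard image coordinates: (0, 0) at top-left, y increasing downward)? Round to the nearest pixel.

1405/1706 < 16/10, so the 16:10 crop keeps the full width 1405 and trims height to 1405 × 10/16 = 878.12 px.
Top offset = (1706 − 878.12)/2 = 413.94 px; left offset = 0.
Upper-right is two-thirds across and one-third down within the crop:
x = 0.00 + 2 × 1405.00/3 ≈ 937; y = 413.94 + 1 × 878.12/3 ≈ 707.

(937, 707)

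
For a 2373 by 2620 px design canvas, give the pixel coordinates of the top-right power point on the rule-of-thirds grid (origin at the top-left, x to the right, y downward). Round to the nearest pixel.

x = 1582 px, y = 873 px

The top-right point sits two-thirds of the way across and one-third of the way down.
x = 2 × 2373/3 ≈ 1582; y = 1 × 2620/3 ≈ 873.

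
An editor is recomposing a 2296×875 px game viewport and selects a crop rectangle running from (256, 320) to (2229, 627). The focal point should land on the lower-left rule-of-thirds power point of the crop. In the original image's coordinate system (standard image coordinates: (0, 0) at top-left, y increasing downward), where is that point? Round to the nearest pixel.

x = 914 px, y = 525 px

Crop width = 2229 − 256 = 1973 px; one third is 657.67 px.
Crop height = 627 − 320 = 307 px; one third is 102.33 px.
The lower-left point is one-third across and two-thirds down within the crop:
x = 256 + 1 × 657.67 ≈ 914; y = 320 + 2 × 102.33 ≈ 525.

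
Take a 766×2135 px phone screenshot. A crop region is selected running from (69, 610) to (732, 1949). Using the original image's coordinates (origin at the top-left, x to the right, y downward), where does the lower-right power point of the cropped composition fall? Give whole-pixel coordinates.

(511, 1503)

Crop width = 732 − 69 = 663 px; one third is 221.00 px.
Crop height = 1949 − 610 = 1339 px; one third is 446.33 px.
The lower-right point is two-thirds across and two-thirds down within the crop:
x = 69 + 2 × 221.00 ≈ 511; y = 610 + 2 × 446.33 ≈ 1503.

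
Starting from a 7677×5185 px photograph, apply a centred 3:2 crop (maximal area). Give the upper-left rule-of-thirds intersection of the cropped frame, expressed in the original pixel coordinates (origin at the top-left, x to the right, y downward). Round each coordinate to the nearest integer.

7677/5185 < 3/2, so the 3:2 crop keeps the full width 7677 and trims height to 7677 × 2/3 = 5118.00 px.
Top offset = (5185 − 5118.00)/2 = 33.50 px; left offset = 0.
Upper-left is one-third across and one-third down within the crop:
x = 0.00 + 1 × 7677.00/3 ≈ 2559; y = 33.50 + 1 × 5118.00/3 ≈ 1740.

(2559, 1740)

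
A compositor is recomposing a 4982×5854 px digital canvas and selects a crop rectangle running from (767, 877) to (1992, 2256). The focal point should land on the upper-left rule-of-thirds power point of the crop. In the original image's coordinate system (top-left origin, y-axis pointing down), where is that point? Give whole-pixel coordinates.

x = 1175 px, y = 1337 px

Crop width = 1992 − 767 = 1225 px; one third is 408.33 px.
Crop height = 2256 − 877 = 1379 px; one third is 459.67 px.
The upper-left point is one-third across and one-third down within the crop:
x = 767 + 1 × 408.33 ≈ 1175; y = 877 + 1 × 459.67 ≈ 1337.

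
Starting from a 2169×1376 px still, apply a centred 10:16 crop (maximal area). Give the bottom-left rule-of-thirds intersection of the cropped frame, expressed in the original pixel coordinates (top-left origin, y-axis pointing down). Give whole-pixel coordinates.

2169/1376 > 10/16, so the 10:16 crop keeps the full height 1376 and trims width to 1376 × 10/16 = 860.00 px.
Left offset = (2169 − 860.00)/2 = 654.50 px; top offset = 0.
Bottom-left is one-third across and two-thirds down within the crop:
x = 654.50 + 1 × 860.00/3 ≈ 941; y = 0.00 + 2 × 1376.00/3 ≈ 917.

x = 941 px, y = 917 px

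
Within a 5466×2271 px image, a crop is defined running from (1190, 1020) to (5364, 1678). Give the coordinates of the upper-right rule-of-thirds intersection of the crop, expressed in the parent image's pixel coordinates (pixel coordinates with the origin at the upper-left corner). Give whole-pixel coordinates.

Crop width = 5364 − 1190 = 4174 px; one third is 1391.33 px.
Crop height = 1678 − 1020 = 658 px; one third is 219.33 px.
The upper-right point is two-thirds across and one-third down within the crop:
x = 1190 + 2 × 1391.33 ≈ 3973; y = 1020 + 1 × 219.33 ≈ 1239.

(3973, 1239)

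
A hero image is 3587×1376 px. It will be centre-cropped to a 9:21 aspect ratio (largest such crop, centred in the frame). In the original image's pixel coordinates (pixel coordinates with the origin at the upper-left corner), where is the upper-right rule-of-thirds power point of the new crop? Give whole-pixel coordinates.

3587/1376 > 9/21, so the 9:21 crop keeps the full height 1376 and trims width to 1376 × 9/21 = 589.71 px.
Left offset = (3587 − 589.71)/2 = 1498.64 px; top offset = 0.
Upper-right is two-thirds across and one-third down within the crop:
x = 1498.64 + 2 × 589.71/3 ≈ 1892; y = 0.00 + 1 × 1376.00/3 ≈ 459.

(1892, 459)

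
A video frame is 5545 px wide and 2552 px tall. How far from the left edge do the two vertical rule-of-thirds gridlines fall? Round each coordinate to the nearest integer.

1848 px and 3697 px

5545 / 3 = 1848.33, so the vertical lines sit at one and two thirds of 5545.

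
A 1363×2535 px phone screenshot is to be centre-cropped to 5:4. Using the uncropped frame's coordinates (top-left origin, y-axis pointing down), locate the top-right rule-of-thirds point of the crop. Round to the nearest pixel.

(909, 1086)

1363/2535 < 5/4, so the 5:4 crop keeps the full width 1363 and trims height to 1363 × 4/5 = 1090.40 px.
Top offset = (2535 − 1090.40)/2 = 722.30 px; left offset = 0.
Top-right is two-thirds across and one-third down within the crop:
x = 0.00 + 2 × 1363.00/3 ≈ 909; y = 722.30 + 1 × 1090.40/3 ≈ 1086.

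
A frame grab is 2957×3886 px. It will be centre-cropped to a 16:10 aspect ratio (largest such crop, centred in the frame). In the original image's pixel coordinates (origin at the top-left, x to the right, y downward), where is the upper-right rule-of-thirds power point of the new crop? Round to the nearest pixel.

x = 1971 px, y = 1635 px

2957/3886 < 16/10, so the 16:10 crop keeps the full width 2957 and trims height to 2957 × 10/16 = 1848.12 px.
Top offset = (3886 − 1848.12)/2 = 1018.94 px; left offset = 0.
Upper-right is two-thirds across and one-third down within the crop:
x = 0.00 + 2 × 2957.00/3 ≈ 1971; y = 1018.94 + 1 × 1848.12/3 ≈ 1635.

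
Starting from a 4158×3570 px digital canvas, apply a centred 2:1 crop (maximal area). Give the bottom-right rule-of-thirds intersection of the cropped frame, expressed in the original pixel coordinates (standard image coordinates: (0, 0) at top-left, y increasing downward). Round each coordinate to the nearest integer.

(2772, 2132)

4158/3570 < 2/1, so the 2:1 crop keeps the full width 4158 and trims height to 4158 × 1/2 = 2079.00 px.
Top offset = (3570 − 2079.00)/2 = 745.50 px; left offset = 0.
Bottom-right is two-thirds across and two-thirds down within the crop:
x = 0.00 + 2 × 4158.00/3 ≈ 2772; y = 745.50 + 2 × 2079.00/3 ≈ 2132.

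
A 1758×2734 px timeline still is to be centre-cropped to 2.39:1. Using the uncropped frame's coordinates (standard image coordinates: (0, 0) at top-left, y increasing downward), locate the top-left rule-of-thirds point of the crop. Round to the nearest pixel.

(586, 1244)

1758/2734 < 2.39/1, so the 2.39:1 crop keeps the full width 1758 and trims height to 1758 × 1/2.39 = 735.56 px.
Top offset = (2734 − 735.56)/2 = 999.22 px; left offset = 0.
Top-left is one-third across and one-third down within the crop:
x = 0.00 + 1 × 1758.00/3 ≈ 586; y = 999.22 + 1 × 735.56/3 ≈ 1244.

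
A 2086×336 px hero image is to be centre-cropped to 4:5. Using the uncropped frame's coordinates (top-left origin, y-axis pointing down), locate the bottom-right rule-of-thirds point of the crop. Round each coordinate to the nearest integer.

x = 1088 px, y = 224 px

2086/336 > 4/5, so the 4:5 crop keeps the full height 336 and trims width to 336 × 4/5 = 268.80 px.
Left offset = (2086 − 268.80)/2 = 908.60 px; top offset = 0.
Bottom-right is two-thirds across and two-thirds down within the crop:
x = 908.60 + 2 × 268.80/3 ≈ 1088; y = 0.00 + 2 × 336.00/3 ≈ 224.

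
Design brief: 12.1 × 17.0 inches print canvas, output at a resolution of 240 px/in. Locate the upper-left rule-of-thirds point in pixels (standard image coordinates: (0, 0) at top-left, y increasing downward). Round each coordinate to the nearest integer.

In pixels the canvas is 12.1 × 240 = 2904 wide and 17.0 × 240 = 4080 tall.
The upper-left point is one-third across and one-third down:
x = 1 × 2904/3 ≈ 968; y = 1 × 4080/3 ≈ 1360.

(968, 1360)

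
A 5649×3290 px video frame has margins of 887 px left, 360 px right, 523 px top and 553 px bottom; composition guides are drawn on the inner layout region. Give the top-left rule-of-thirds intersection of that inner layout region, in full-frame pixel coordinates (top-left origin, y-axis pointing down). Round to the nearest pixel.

Content width = 5649 − 887 − 360 = 4402 px; content height = 3290 − 523 − 553 = 2214 px.
Top-left is one-third across and one-third down within the inner layout region.
x = 887 + 1 × 4402/3 = 887 + 1467.33 ≈ 2354
y = 523 + 1 × 2214/3 = 523 + 738.00 ≈ 1261

(2354, 1261)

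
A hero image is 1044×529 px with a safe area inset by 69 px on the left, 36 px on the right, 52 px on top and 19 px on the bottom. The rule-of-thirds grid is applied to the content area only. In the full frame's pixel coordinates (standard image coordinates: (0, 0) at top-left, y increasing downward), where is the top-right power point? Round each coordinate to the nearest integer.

x = 695 px, y = 205 px

Content width = 1044 − 69 − 36 = 939 px; content height = 529 − 52 − 19 = 458 px.
Top-right is two-thirds across and one-third down within the content area.
x = 69 + 2 × 939/3 = 69 + 626.00 ≈ 695
y = 52 + 1 × 458/3 = 52 + 152.67 ≈ 205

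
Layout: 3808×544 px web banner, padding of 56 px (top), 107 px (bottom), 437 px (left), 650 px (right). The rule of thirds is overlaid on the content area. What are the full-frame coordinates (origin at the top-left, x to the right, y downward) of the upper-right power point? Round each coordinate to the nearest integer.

Content width = 3808 − 437 − 650 = 2721 px; content height = 544 − 56 − 107 = 381 px.
Upper-right is two-thirds across and one-third down within the content area.
x = 437 + 2 × 2721/3 = 437 + 1814.00 ≈ 2251
y = 56 + 1 × 381/3 = 56 + 127.00 ≈ 183

(2251, 183)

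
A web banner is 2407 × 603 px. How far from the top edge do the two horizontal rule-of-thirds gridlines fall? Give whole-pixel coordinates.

y = 201 px and y = 402 px

603 / 3 = 201, so the horizontal lines sit at one and two thirds of 603.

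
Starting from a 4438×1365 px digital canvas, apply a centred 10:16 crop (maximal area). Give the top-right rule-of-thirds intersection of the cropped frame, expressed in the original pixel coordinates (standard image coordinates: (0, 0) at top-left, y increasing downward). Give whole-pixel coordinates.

4438/1365 > 10/16, so the 10:16 crop keeps the full height 1365 and trims width to 1365 × 10/16 = 853.12 px.
Left offset = (4438 − 853.12)/2 = 1792.44 px; top offset = 0.
Top-right is two-thirds across and one-third down within the crop:
x = 1792.44 + 2 × 853.12/3 ≈ 2361; y = 0.00 + 1 × 1365.00/3 ≈ 455.

(2361, 455)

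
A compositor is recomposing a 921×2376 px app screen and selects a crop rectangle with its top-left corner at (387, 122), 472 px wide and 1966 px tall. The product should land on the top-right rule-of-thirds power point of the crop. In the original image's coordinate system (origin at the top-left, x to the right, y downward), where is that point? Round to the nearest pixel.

x = 702 px, y = 777 px

One third of the crop width 472 is 157.33 px.
One third of the crop height 1966 is 655.33 px.
The top-right point is two-thirds across and one-third down within the crop:
x = 387 + 2 × 157.33 ≈ 702; y = 122 + 1 × 655.33 ≈ 777.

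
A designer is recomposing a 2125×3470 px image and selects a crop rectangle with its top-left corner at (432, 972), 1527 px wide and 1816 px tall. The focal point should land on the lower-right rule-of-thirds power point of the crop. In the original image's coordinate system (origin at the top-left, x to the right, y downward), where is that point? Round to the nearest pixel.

(1450, 2183)

One third of the crop width 1527 is 509.00 px.
One third of the crop height 1816 is 605.33 px.
The lower-right point is two-thirds across and two-thirds down within the crop:
x = 432 + 2 × 509.00 ≈ 1450; y = 972 + 2 × 605.33 ≈ 2183.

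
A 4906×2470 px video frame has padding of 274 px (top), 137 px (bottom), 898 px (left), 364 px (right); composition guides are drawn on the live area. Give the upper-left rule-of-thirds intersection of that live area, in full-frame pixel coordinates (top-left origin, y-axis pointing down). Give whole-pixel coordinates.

x = 2113 px, y = 960 px

Content width = 4906 − 898 − 364 = 3644 px; content height = 2470 − 274 − 137 = 2059 px.
Upper-left is one-third across and one-third down within the live area.
x = 898 + 1 × 3644/3 = 898 + 1214.67 ≈ 2113
y = 274 + 1 × 2059/3 = 274 + 686.33 ≈ 960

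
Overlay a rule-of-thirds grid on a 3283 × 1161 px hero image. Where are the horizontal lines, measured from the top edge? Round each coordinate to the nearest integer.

387 px and 774 px

1161 / 3 = 387, so the horizontal lines sit at one and two thirds of 1161.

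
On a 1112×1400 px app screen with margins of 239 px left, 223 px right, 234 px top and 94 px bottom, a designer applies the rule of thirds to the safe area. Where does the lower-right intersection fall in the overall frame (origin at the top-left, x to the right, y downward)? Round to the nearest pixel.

Content width = 1112 − 239 − 223 = 650 px; content height = 1400 − 234 − 94 = 1072 px.
Lower-right is two-thirds across and two-thirds down within the safe area.
x = 239 + 2 × 650/3 = 239 + 433.33 ≈ 672
y = 234 + 2 × 1072/3 = 234 + 714.67 ≈ 949

x = 672 px, y = 949 px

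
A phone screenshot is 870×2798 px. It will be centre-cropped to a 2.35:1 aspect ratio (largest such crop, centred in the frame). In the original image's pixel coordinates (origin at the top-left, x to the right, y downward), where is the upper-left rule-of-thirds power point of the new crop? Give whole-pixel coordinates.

870/2798 < 2.35/1, so the 2.35:1 crop keeps the full width 870 and trims height to 870 × 1/2.35 = 370.21 px.
Top offset = (2798 − 370.21)/2 = 1213.89 px; left offset = 0.
Upper-left is one-third across and one-third down within the crop:
x = 0.00 + 1 × 870.00/3 ≈ 290; y = 1213.89 + 1 × 370.21/3 ≈ 1337.

(290, 1337)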